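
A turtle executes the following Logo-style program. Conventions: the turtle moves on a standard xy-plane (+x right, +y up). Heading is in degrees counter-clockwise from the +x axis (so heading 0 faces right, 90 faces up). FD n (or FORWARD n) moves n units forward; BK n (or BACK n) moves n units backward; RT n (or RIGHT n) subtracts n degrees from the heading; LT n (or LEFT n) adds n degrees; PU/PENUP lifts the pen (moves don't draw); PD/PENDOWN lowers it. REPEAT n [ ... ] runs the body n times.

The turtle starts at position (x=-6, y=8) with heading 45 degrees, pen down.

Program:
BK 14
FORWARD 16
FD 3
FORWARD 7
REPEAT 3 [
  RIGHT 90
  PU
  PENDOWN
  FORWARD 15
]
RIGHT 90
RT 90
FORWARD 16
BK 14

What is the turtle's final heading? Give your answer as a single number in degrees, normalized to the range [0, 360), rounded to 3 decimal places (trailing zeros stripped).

Answer: 315

Derivation:
Executing turtle program step by step:
Start: pos=(-6,8), heading=45, pen down
BK 14: (-6,8) -> (-15.899,-1.899) [heading=45, draw]
FD 16: (-15.899,-1.899) -> (-4.586,9.414) [heading=45, draw]
FD 3: (-4.586,9.414) -> (-2.464,11.536) [heading=45, draw]
FD 7: (-2.464,11.536) -> (2.485,16.485) [heading=45, draw]
REPEAT 3 [
  -- iteration 1/3 --
  RT 90: heading 45 -> 315
  PU: pen up
  PD: pen down
  FD 15: (2.485,16.485) -> (13.092,5.879) [heading=315, draw]
  -- iteration 2/3 --
  RT 90: heading 315 -> 225
  PU: pen up
  PD: pen down
  FD 15: (13.092,5.879) -> (2.485,-4.728) [heading=225, draw]
  -- iteration 3/3 --
  RT 90: heading 225 -> 135
  PU: pen up
  PD: pen down
  FD 15: (2.485,-4.728) -> (-8.121,5.879) [heading=135, draw]
]
RT 90: heading 135 -> 45
RT 90: heading 45 -> 315
FD 16: (-8.121,5.879) -> (3.192,-5.435) [heading=315, draw]
BK 14: (3.192,-5.435) -> (-6.707,4.464) [heading=315, draw]
Final: pos=(-6.707,4.464), heading=315, 9 segment(s) drawn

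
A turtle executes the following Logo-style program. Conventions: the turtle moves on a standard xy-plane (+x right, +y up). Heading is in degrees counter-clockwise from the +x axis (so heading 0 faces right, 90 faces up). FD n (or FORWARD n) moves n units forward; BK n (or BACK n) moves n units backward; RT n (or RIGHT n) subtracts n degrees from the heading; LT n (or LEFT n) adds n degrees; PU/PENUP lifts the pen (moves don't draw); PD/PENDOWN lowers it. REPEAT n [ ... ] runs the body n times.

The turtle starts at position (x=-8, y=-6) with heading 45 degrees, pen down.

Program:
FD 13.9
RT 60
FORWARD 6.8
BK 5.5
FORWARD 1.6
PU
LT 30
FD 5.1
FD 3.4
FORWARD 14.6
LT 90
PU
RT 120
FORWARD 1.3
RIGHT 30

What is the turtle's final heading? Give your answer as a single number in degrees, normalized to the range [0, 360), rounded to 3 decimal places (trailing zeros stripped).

Answer: 315

Derivation:
Executing turtle program step by step:
Start: pos=(-8,-6), heading=45, pen down
FD 13.9: (-8,-6) -> (1.829,3.829) [heading=45, draw]
RT 60: heading 45 -> 345
FD 6.8: (1.829,3.829) -> (8.397,2.069) [heading=345, draw]
BK 5.5: (8.397,2.069) -> (3.084,3.492) [heading=345, draw]
FD 1.6: (3.084,3.492) -> (4.63,3.078) [heading=345, draw]
PU: pen up
LT 30: heading 345 -> 15
FD 5.1: (4.63,3.078) -> (9.556,4.398) [heading=15, move]
FD 3.4: (9.556,4.398) -> (12.84,5.278) [heading=15, move]
FD 14.6: (12.84,5.278) -> (26.943,9.057) [heading=15, move]
LT 90: heading 15 -> 105
PU: pen up
RT 120: heading 105 -> 345
FD 1.3: (26.943,9.057) -> (28.199,8.72) [heading=345, move]
RT 30: heading 345 -> 315
Final: pos=(28.199,8.72), heading=315, 4 segment(s) drawn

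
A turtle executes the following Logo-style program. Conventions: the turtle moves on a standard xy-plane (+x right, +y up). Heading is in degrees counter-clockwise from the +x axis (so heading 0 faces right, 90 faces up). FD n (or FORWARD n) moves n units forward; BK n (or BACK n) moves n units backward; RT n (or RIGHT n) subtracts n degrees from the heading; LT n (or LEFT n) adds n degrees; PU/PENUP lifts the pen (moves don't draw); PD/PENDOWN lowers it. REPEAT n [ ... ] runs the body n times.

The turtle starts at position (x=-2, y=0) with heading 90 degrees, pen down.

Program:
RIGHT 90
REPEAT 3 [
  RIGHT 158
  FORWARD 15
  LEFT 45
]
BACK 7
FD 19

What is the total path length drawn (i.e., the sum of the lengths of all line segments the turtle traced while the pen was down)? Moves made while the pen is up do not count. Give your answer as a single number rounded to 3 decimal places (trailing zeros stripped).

Answer: 71

Derivation:
Executing turtle program step by step:
Start: pos=(-2,0), heading=90, pen down
RT 90: heading 90 -> 0
REPEAT 3 [
  -- iteration 1/3 --
  RT 158: heading 0 -> 202
  FD 15: (-2,0) -> (-15.908,-5.619) [heading=202, draw]
  LT 45: heading 202 -> 247
  -- iteration 2/3 --
  RT 158: heading 247 -> 89
  FD 15: (-15.908,-5.619) -> (-15.646,9.379) [heading=89, draw]
  LT 45: heading 89 -> 134
  -- iteration 3/3 --
  RT 158: heading 134 -> 336
  FD 15: (-15.646,9.379) -> (-1.943,3.278) [heading=336, draw]
  LT 45: heading 336 -> 21
]
BK 7: (-1.943,3.278) -> (-8.478,0.769) [heading=21, draw]
FD 19: (-8.478,0.769) -> (9.26,7.578) [heading=21, draw]
Final: pos=(9.26,7.578), heading=21, 5 segment(s) drawn

Segment lengths:
  seg 1: (-2,0) -> (-15.908,-5.619), length = 15
  seg 2: (-15.908,-5.619) -> (-15.646,9.379), length = 15
  seg 3: (-15.646,9.379) -> (-1.943,3.278), length = 15
  seg 4: (-1.943,3.278) -> (-8.478,0.769), length = 7
  seg 5: (-8.478,0.769) -> (9.26,7.578), length = 19
Total = 71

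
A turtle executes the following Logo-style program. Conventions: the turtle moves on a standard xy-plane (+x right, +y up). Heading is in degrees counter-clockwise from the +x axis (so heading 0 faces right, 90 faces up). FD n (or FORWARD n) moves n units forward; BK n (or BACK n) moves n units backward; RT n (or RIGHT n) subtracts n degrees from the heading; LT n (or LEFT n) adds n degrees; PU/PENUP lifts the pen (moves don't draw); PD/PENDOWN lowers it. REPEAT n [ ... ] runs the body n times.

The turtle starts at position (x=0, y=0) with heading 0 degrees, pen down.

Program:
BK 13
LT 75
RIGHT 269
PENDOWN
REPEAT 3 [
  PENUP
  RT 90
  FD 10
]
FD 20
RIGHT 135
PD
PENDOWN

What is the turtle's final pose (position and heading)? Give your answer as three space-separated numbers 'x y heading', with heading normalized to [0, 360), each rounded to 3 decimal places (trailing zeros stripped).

Executing turtle program step by step:
Start: pos=(0,0), heading=0, pen down
BK 13: (0,0) -> (-13,0) [heading=0, draw]
LT 75: heading 0 -> 75
RT 269: heading 75 -> 166
PD: pen down
REPEAT 3 [
  -- iteration 1/3 --
  PU: pen up
  RT 90: heading 166 -> 76
  FD 10: (-13,0) -> (-10.581,9.703) [heading=76, move]
  -- iteration 2/3 --
  PU: pen up
  RT 90: heading 76 -> 346
  FD 10: (-10.581,9.703) -> (-0.878,7.284) [heading=346, move]
  -- iteration 3/3 --
  PU: pen up
  RT 90: heading 346 -> 256
  FD 10: (-0.878,7.284) -> (-3.297,-2.419) [heading=256, move]
]
FD 20: (-3.297,-2.419) -> (-8.135,-21.825) [heading=256, move]
RT 135: heading 256 -> 121
PD: pen down
PD: pen down
Final: pos=(-8.135,-21.825), heading=121, 1 segment(s) drawn

Answer: -8.135 -21.825 121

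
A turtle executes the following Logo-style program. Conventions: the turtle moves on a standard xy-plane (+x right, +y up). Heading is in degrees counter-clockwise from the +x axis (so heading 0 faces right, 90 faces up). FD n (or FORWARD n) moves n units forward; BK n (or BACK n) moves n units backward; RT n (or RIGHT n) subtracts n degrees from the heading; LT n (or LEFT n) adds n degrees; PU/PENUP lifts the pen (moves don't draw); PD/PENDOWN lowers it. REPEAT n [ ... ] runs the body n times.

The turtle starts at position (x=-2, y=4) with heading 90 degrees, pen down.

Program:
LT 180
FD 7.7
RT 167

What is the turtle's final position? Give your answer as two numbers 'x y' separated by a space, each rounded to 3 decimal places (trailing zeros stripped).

Answer: -2 -3.7

Derivation:
Executing turtle program step by step:
Start: pos=(-2,4), heading=90, pen down
LT 180: heading 90 -> 270
FD 7.7: (-2,4) -> (-2,-3.7) [heading=270, draw]
RT 167: heading 270 -> 103
Final: pos=(-2,-3.7), heading=103, 1 segment(s) drawn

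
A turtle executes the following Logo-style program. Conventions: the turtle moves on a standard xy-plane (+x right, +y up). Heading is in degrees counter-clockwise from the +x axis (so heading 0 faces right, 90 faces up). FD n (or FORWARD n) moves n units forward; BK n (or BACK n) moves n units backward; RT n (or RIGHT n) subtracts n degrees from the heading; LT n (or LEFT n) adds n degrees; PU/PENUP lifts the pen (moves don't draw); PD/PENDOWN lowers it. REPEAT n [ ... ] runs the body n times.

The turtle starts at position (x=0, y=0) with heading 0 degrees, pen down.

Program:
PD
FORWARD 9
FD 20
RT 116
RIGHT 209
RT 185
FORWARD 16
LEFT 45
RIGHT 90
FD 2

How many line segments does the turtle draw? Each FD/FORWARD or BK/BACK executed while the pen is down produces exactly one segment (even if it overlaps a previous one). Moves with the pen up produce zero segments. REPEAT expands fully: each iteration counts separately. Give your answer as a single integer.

Answer: 4

Derivation:
Executing turtle program step by step:
Start: pos=(0,0), heading=0, pen down
PD: pen down
FD 9: (0,0) -> (9,0) [heading=0, draw]
FD 20: (9,0) -> (29,0) [heading=0, draw]
RT 116: heading 0 -> 244
RT 209: heading 244 -> 35
RT 185: heading 35 -> 210
FD 16: (29,0) -> (15.144,-8) [heading=210, draw]
LT 45: heading 210 -> 255
RT 90: heading 255 -> 165
FD 2: (15.144,-8) -> (13.212,-7.482) [heading=165, draw]
Final: pos=(13.212,-7.482), heading=165, 4 segment(s) drawn
Segments drawn: 4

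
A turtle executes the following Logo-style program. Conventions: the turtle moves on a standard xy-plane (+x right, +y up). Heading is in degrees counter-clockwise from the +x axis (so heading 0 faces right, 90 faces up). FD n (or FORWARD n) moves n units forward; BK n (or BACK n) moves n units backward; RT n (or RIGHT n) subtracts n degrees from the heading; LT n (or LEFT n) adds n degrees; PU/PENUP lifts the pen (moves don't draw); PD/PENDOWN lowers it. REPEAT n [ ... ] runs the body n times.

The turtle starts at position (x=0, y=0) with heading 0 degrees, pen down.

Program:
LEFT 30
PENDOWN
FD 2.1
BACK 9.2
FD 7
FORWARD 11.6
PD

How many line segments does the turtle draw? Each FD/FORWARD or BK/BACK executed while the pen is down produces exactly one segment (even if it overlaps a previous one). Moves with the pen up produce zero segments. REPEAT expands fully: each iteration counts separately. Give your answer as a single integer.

Answer: 4

Derivation:
Executing turtle program step by step:
Start: pos=(0,0), heading=0, pen down
LT 30: heading 0 -> 30
PD: pen down
FD 2.1: (0,0) -> (1.819,1.05) [heading=30, draw]
BK 9.2: (1.819,1.05) -> (-6.149,-3.55) [heading=30, draw]
FD 7: (-6.149,-3.55) -> (-0.087,-0.05) [heading=30, draw]
FD 11.6: (-0.087,-0.05) -> (9.959,5.75) [heading=30, draw]
PD: pen down
Final: pos=(9.959,5.75), heading=30, 4 segment(s) drawn
Segments drawn: 4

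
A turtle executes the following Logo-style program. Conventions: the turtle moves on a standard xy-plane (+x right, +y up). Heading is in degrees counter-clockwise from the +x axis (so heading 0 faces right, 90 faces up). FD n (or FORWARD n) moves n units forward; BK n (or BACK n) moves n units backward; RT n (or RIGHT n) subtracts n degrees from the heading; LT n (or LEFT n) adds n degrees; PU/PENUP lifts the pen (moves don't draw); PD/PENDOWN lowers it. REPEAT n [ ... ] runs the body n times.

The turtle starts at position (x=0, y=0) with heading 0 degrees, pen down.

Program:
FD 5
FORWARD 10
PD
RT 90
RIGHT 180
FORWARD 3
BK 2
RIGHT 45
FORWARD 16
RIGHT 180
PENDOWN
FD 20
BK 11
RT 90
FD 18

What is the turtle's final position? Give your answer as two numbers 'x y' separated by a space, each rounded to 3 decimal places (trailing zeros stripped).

Answer: 7.222 18.678

Derivation:
Executing turtle program step by step:
Start: pos=(0,0), heading=0, pen down
FD 5: (0,0) -> (5,0) [heading=0, draw]
FD 10: (5,0) -> (15,0) [heading=0, draw]
PD: pen down
RT 90: heading 0 -> 270
RT 180: heading 270 -> 90
FD 3: (15,0) -> (15,3) [heading=90, draw]
BK 2: (15,3) -> (15,1) [heading=90, draw]
RT 45: heading 90 -> 45
FD 16: (15,1) -> (26.314,12.314) [heading=45, draw]
RT 180: heading 45 -> 225
PD: pen down
FD 20: (26.314,12.314) -> (12.172,-1.828) [heading=225, draw]
BK 11: (12.172,-1.828) -> (19.95,5.95) [heading=225, draw]
RT 90: heading 225 -> 135
FD 18: (19.95,5.95) -> (7.222,18.678) [heading=135, draw]
Final: pos=(7.222,18.678), heading=135, 8 segment(s) drawn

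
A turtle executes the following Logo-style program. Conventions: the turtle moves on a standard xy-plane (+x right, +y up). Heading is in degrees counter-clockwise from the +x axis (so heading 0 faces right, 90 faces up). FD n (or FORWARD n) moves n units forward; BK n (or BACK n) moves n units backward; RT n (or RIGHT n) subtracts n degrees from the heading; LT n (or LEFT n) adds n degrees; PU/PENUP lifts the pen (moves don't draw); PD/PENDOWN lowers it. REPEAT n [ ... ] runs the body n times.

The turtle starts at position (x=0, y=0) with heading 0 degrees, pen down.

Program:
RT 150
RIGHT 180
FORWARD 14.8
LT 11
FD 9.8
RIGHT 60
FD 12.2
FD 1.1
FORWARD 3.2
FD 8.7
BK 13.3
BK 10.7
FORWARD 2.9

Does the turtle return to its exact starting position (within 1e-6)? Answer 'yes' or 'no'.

Executing turtle program step by step:
Start: pos=(0,0), heading=0, pen down
RT 150: heading 0 -> 210
RT 180: heading 210 -> 30
FD 14.8: (0,0) -> (12.817,7.4) [heading=30, draw]
LT 11: heading 30 -> 41
FD 9.8: (12.817,7.4) -> (20.213,13.829) [heading=41, draw]
RT 60: heading 41 -> 341
FD 12.2: (20.213,13.829) -> (31.749,9.857) [heading=341, draw]
FD 1.1: (31.749,9.857) -> (32.789,9.499) [heading=341, draw]
FD 3.2: (32.789,9.499) -> (35.814,8.458) [heading=341, draw]
FD 8.7: (35.814,8.458) -> (44.04,5.625) [heading=341, draw]
BK 13.3: (44.04,5.625) -> (31.465,9.955) [heading=341, draw]
BK 10.7: (31.465,9.955) -> (21.348,13.439) [heading=341, draw]
FD 2.9: (21.348,13.439) -> (24.09,12.495) [heading=341, draw]
Final: pos=(24.09,12.495), heading=341, 9 segment(s) drawn

Start position: (0, 0)
Final position: (24.09, 12.495)
Distance = 27.137; >= 1e-6 -> NOT closed

Answer: no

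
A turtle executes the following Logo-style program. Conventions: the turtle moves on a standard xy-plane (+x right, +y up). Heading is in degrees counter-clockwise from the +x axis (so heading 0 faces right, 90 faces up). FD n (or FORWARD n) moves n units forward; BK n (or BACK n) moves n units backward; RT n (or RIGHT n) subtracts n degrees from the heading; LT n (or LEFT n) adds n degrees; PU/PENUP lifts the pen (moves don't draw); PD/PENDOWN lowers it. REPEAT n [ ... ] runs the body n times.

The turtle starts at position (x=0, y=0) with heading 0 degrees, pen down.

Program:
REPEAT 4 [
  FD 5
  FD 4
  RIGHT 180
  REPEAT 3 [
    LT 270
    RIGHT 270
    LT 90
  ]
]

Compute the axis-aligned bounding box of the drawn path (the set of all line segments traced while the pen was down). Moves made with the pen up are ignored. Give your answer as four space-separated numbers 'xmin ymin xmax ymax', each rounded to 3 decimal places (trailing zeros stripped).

Answer: 0 0 9 9

Derivation:
Executing turtle program step by step:
Start: pos=(0,0), heading=0, pen down
REPEAT 4 [
  -- iteration 1/4 --
  FD 5: (0,0) -> (5,0) [heading=0, draw]
  FD 4: (5,0) -> (9,0) [heading=0, draw]
  RT 180: heading 0 -> 180
  REPEAT 3 [
    -- iteration 1/3 --
    LT 270: heading 180 -> 90
    RT 270: heading 90 -> 180
    LT 90: heading 180 -> 270
    -- iteration 2/3 --
    LT 270: heading 270 -> 180
    RT 270: heading 180 -> 270
    LT 90: heading 270 -> 0
    -- iteration 3/3 --
    LT 270: heading 0 -> 270
    RT 270: heading 270 -> 0
    LT 90: heading 0 -> 90
  ]
  -- iteration 2/4 --
  FD 5: (9,0) -> (9,5) [heading=90, draw]
  FD 4: (9,5) -> (9,9) [heading=90, draw]
  RT 180: heading 90 -> 270
  REPEAT 3 [
    -- iteration 1/3 --
    LT 270: heading 270 -> 180
    RT 270: heading 180 -> 270
    LT 90: heading 270 -> 0
    -- iteration 2/3 --
    LT 270: heading 0 -> 270
    RT 270: heading 270 -> 0
    LT 90: heading 0 -> 90
    -- iteration 3/3 --
    LT 270: heading 90 -> 0
    RT 270: heading 0 -> 90
    LT 90: heading 90 -> 180
  ]
  -- iteration 3/4 --
  FD 5: (9,9) -> (4,9) [heading=180, draw]
  FD 4: (4,9) -> (0,9) [heading=180, draw]
  RT 180: heading 180 -> 0
  REPEAT 3 [
    -- iteration 1/3 --
    LT 270: heading 0 -> 270
    RT 270: heading 270 -> 0
    LT 90: heading 0 -> 90
    -- iteration 2/3 --
    LT 270: heading 90 -> 0
    RT 270: heading 0 -> 90
    LT 90: heading 90 -> 180
    -- iteration 3/3 --
    LT 270: heading 180 -> 90
    RT 270: heading 90 -> 180
    LT 90: heading 180 -> 270
  ]
  -- iteration 4/4 --
  FD 5: (0,9) -> (0,4) [heading=270, draw]
  FD 4: (0,4) -> (0,0) [heading=270, draw]
  RT 180: heading 270 -> 90
  REPEAT 3 [
    -- iteration 1/3 --
    LT 270: heading 90 -> 0
    RT 270: heading 0 -> 90
    LT 90: heading 90 -> 180
    -- iteration 2/3 --
    LT 270: heading 180 -> 90
    RT 270: heading 90 -> 180
    LT 90: heading 180 -> 270
    -- iteration 3/3 --
    LT 270: heading 270 -> 180
    RT 270: heading 180 -> 270
    LT 90: heading 270 -> 0
  ]
]
Final: pos=(0,0), heading=0, 8 segment(s) drawn

Segment endpoints: x in {0, 0, 0, 4, 5, 9}, y in {0, 4, 5, 9}
xmin=0, ymin=0, xmax=9, ymax=9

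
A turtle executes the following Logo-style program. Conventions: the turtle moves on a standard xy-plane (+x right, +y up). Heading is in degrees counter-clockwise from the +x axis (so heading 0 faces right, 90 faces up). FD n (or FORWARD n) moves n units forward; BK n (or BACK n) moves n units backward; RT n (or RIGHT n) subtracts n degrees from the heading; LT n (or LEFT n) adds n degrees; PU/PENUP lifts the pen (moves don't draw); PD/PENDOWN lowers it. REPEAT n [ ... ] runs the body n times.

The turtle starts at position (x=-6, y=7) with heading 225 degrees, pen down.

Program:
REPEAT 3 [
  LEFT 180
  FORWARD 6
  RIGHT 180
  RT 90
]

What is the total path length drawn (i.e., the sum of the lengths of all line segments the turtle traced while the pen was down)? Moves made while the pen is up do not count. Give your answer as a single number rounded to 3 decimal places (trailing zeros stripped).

Answer: 18

Derivation:
Executing turtle program step by step:
Start: pos=(-6,7), heading=225, pen down
REPEAT 3 [
  -- iteration 1/3 --
  LT 180: heading 225 -> 45
  FD 6: (-6,7) -> (-1.757,11.243) [heading=45, draw]
  RT 180: heading 45 -> 225
  RT 90: heading 225 -> 135
  -- iteration 2/3 --
  LT 180: heading 135 -> 315
  FD 6: (-1.757,11.243) -> (2.485,7) [heading=315, draw]
  RT 180: heading 315 -> 135
  RT 90: heading 135 -> 45
  -- iteration 3/3 --
  LT 180: heading 45 -> 225
  FD 6: (2.485,7) -> (-1.757,2.757) [heading=225, draw]
  RT 180: heading 225 -> 45
  RT 90: heading 45 -> 315
]
Final: pos=(-1.757,2.757), heading=315, 3 segment(s) drawn

Segment lengths:
  seg 1: (-6,7) -> (-1.757,11.243), length = 6
  seg 2: (-1.757,11.243) -> (2.485,7), length = 6
  seg 3: (2.485,7) -> (-1.757,2.757), length = 6
Total = 18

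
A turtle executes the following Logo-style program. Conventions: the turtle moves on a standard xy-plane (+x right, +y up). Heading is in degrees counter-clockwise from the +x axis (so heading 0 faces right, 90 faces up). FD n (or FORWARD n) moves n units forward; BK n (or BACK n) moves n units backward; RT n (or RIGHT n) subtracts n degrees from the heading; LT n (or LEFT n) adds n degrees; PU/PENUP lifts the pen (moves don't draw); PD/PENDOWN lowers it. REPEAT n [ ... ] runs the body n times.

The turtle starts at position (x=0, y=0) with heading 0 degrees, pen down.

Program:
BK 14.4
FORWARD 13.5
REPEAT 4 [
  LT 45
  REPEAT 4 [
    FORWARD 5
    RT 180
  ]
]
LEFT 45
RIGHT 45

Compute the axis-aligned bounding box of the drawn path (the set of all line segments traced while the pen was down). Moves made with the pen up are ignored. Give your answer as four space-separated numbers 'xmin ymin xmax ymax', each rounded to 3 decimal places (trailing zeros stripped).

Executing turtle program step by step:
Start: pos=(0,0), heading=0, pen down
BK 14.4: (0,0) -> (-14.4,0) [heading=0, draw]
FD 13.5: (-14.4,0) -> (-0.9,0) [heading=0, draw]
REPEAT 4 [
  -- iteration 1/4 --
  LT 45: heading 0 -> 45
  REPEAT 4 [
    -- iteration 1/4 --
    FD 5: (-0.9,0) -> (2.636,3.536) [heading=45, draw]
    RT 180: heading 45 -> 225
    -- iteration 2/4 --
    FD 5: (2.636,3.536) -> (-0.9,0) [heading=225, draw]
    RT 180: heading 225 -> 45
    -- iteration 3/4 --
    FD 5: (-0.9,0) -> (2.636,3.536) [heading=45, draw]
    RT 180: heading 45 -> 225
    -- iteration 4/4 --
    FD 5: (2.636,3.536) -> (-0.9,0) [heading=225, draw]
    RT 180: heading 225 -> 45
  ]
  -- iteration 2/4 --
  LT 45: heading 45 -> 90
  REPEAT 4 [
    -- iteration 1/4 --
    FD 5: (-0.9,0) -> (-0.9,5) [heading=90, draw]
    RT 180: heading 90 -> 270
    -- iteration 2/4 --
    FD 5: (-0.9,5) -> (-0.9,0) [heading=270, draw]
    RT 180: heading 270 -> 90
    -- iteration 3/4 --
    FD 5: (-0.9,0) -> (-0.9,5) [heading=90, draw]
    RT 180: heading 90 -> 270
    -- iteration 4/4 --
    FD 5: (-0.9,5) -> (-0.9,0) [heading=270, draw]
    RT 180: heading 270 -> 90
  ]
  -- iteration 3/4 --
  LT 45: heading 90 -> 135
  REPEAT 4 [
    -- iteration 1/4 --
    FD 5: (-0.9,0) -> (-4.436,3.536) [heading=135, draw]
    RT 180: heading 135 -> 315
    -- iteration 2/4 --
    FD 5: (-4.436,3.536) -> (-0.9,0) [heading=315, draw]
    RT 180: heading 315 -> 135
    -- iteration 3/4 --
    FD 5: (-0.9,0) -> (-4.436,3.536) [heading=135, draw]
    RT 180: heading 135 -> 315
    -- iteration 4/4 --
    FD 5: (-4.436,3.536) -> (-0.9,0) [heading=315, draw]
    RT 180: heading 315 -> 135
  ]
  -- iteration 4/4 --
  LT 45: heading 135 -> 180
  REPEAT 4 [
    -- iteration 1/4 --
    FD 5: (-0.9,0) -> (-5.9,0) [heading=180, draw]
    RT 180: heading 180 -> 0
    -- iteration 2/4 --
    FD 5: (-5.9,0) -> (-0.9,0) [heading=0, draw]
    RT 180: heading 0 -> 180
    -- iteration 3/4 --
    FD 5: (-0.9,0) -> (-5.9,0) [heading=180, draw]
    RT 180: heading 180 -> 0
    -- iteration 4/4 --
    FD 5: (-5.9,0) -> (-0.9,0) [heading=0, draw]
    RT 180: heading 0 -> 180
  ]
]
LT 45: heading 180 -> 225
RT 45: heading 225 -> 180
Final: pos=(-0.9,0), heading=180, 18 segment(s) drawn

Segment endpoints: x in {-14.4, -5.9, -4.436, -4.436, -0.9, -0.9, -0.9, -0.9, -0.9, -0.9, -0.9, -0.9, 0, 2.636, 2.636}, y in {0, 0, 0, 0, 0, 0, 0, 0, 0, 3.536, 3.536, 3.536, 3.536, 5}
xmin=-14.4, ymin=0, xmax=2.636, ymax=5

Answer: -14.4 0 2.636 5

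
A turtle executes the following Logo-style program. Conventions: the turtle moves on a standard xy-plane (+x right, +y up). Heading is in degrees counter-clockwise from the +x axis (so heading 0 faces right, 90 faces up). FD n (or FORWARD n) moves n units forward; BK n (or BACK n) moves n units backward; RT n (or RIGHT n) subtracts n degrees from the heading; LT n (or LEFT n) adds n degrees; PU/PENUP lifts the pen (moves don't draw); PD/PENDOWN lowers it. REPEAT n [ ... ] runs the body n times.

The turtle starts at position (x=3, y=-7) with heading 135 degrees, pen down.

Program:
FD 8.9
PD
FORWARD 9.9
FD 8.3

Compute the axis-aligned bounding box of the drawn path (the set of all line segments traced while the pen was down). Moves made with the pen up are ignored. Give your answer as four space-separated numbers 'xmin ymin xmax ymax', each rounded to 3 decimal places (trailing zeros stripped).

Answer: -16.163 -7 3 12.163

Derivation:
Executing turtle program step by step:
Start: pos=(3,-7), heading=135, pen down
FD 8.9: (3,-7) -> (-3.293,-0.707) [heading=135, draw]
PD: pen down
FD 9.9: (-3.293,-0.707) -> (-10.294,6.294) [heading=135, draw]
FD 8.3: (-10.294,6.294) -> (-16.163,12.163) [heading=135, draw]
Final: pos=(-16.163,12.163), heading=135, 3 segment(s) drawn

Segment endpoints: x in {-16.163, -10.294, -3.293, 3}, y in {-7, -0.707, 6.294, 12.163}
xmin=-16.163, ymin=-7, xmax=3, ymax=12.163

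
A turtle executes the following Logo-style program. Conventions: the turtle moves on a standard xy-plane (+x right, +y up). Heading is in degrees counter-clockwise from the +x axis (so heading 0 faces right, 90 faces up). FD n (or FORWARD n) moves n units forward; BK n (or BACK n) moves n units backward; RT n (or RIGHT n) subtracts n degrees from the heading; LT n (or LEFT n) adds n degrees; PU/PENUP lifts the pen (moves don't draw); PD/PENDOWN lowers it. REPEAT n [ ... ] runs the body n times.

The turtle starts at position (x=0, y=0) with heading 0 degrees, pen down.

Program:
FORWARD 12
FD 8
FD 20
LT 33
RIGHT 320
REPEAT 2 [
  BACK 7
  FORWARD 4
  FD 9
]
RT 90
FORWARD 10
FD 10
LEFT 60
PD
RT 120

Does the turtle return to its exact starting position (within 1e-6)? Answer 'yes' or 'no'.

Executing turtle program step by step:
Start: pos=(0,0), heading=0, pen down
FD 12: (0,0) -> (12,0) [heading=0, draw]
FD 8: (12,0) -> (20,0) [heading=0, draw]
FD 20: (20,0) -> (40,0) [heading=0, draw]
LT 33: heading 0 -> 33
RT 320: heading 33 -> 73
REPEAT 2 [
  -- iteration 1/2 --
  BK 7: (40,0) -> (37.953,-6.694) [heading=73, draw]
  FD 4: (37.953,-6.694) -> (39.123,-2.869) [heading=73, draw]
  FD 9: (39.123,-2.869) -> (41.754,5.738) [heading=73, draw]
  -- iteration 2/2 --
  BK 7: (41.754,5.738) -> (39.708,-0.956) [heading=73, draw]
  FD 4: (39.708,-0.956) -> (40.877,2.869) [heading=73, draw]
  FD 9: (40.877,2.869) -> (43.508,11.476) [heading=73, draw]
]
RT 90: heading 73 -> 343
FD 10: (43.508,11.476) -> (53.072,8.552) [heading=343, draw]
FD 10: (53.072,8.552) -> (62.635,5.628) [heading=343, draw]
LT 60: heading 343 -> 43
PD: pen down
RT 120: heading 43 -> 283
Final: pos=(62.635,5.628), heading=283, 11 segment(s) drawn

Start position: (0, 0)
Final position: (62.635, 5.628)
Distance = 62.887; >= 1e-6 -> NOT closed

Answer: no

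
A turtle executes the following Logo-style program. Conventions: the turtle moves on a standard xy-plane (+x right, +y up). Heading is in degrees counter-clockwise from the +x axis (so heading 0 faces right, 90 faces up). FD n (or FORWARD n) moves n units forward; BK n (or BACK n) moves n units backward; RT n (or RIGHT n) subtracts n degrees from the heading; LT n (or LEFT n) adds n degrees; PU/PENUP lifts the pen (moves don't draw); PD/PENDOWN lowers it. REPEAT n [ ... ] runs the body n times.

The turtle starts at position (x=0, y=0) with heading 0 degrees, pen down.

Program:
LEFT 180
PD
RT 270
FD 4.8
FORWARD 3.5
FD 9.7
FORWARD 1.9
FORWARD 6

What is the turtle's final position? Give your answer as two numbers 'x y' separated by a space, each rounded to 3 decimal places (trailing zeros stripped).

Executing turtle program step by step:
Start: pos=(0,0), heading=0, pen down
LT 180: heading 0 -> 180
PD: pen down
RT 270: heading 180 -> 270
FD 4.8: (0,0) -> (0,-4.8) [heading=270, draw]
FD 3.5: (0,-4.8) -> (0,-8.3) [heading=270, draw]
FD 9.7: (0,-8.3) -> (0,-18) [heading=270, draw]
FD 1.9: (0,-18) -> (0,-19.9) [heading=270, draw]
FD 6: (0,-19.9) -> (0,-25.9) [heading=270, draw]
Final: pos=(0,-25.9), heading=270, 5 segment(s) drawn

Answer: 0 -25.9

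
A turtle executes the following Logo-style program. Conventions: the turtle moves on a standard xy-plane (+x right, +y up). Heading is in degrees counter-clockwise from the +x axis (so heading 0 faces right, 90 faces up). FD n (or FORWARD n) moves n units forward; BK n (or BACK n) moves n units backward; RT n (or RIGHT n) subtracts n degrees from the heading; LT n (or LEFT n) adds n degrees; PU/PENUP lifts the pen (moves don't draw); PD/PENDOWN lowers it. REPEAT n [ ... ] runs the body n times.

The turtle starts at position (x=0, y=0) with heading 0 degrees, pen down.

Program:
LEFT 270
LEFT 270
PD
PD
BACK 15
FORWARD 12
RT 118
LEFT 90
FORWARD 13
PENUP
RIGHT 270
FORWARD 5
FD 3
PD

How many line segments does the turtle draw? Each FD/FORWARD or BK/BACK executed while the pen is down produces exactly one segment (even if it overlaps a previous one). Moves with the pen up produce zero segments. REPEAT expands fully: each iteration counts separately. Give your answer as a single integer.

Answer: 3

Derivation:
Executing turtle program step by step:
Start: pos=(0,0), heading=0, pen down
LT 270: heading 0 -> 270
LT 270: heading 270 -> 180
PD: pen down
PD: pen down
BK 15: (0,0) -> (15,0) [heading=180, draw]
FD 12: (15,0) -> (3,0) [heading=180, draw]
RT 118: heading 180 -> 62
LT 90: heading 62 -> 152
FD 13: (3,0) -> (-8.478,6.103) [heading=152, draw]
PU: pen up
RT 270: heading 152 -> 242
FD 5: (-8.478,6.103) -> (-10.826,1.688) [heading=242, move]
FD 3: (-10.826,1.688) -> (-12.234,-0.96) [heading=242, move]
PD: pen down
Final: pos=(-12.234,-0.96), heading=242, 3 segment(s) drawn
Segments drawn: 3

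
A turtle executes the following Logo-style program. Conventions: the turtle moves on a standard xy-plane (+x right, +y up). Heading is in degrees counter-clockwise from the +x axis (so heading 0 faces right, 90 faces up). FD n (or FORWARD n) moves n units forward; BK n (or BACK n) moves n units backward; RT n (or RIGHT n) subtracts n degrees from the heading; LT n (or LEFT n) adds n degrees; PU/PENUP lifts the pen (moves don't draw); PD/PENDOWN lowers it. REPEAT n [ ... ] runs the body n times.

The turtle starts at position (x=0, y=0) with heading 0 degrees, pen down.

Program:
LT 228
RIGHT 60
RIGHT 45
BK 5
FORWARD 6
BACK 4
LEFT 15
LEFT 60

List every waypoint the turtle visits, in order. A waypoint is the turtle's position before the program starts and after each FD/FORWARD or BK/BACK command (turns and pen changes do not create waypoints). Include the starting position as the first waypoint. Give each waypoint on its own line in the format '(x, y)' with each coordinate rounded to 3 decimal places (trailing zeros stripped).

Executing turtle program step by step:
Start: pos=(0,0), heading=0, pen down
LT 228: heading 0 -> 228
RT 60: heading 228 -> 168
RT 45: heading 168 -> 123
BK 5: (0,0) -> (2.723,-4.193) [heading=123, draw]
FD 6: (2.723,-4.193) -> (-0.545,0.839) [heading=123, draw]
BK 4: (-0.545,0.839) -> (1.634,-2.516) [heading=123, draw]
LT 15: heading 123 -> 138
LT 60: heading 138 -> 198
Final: pos=(1.634,-2.516), heading=198, 3 segment(s) drawn
Waypoints (4 total):
(0, 0)
(2.723, -4.193)
(-0.545, 0.839)
(1.634, -2.516)

Answer: (0, 0)
(2.723, -4.193)
(-0.545, 0.839)
(1.634, -2.516)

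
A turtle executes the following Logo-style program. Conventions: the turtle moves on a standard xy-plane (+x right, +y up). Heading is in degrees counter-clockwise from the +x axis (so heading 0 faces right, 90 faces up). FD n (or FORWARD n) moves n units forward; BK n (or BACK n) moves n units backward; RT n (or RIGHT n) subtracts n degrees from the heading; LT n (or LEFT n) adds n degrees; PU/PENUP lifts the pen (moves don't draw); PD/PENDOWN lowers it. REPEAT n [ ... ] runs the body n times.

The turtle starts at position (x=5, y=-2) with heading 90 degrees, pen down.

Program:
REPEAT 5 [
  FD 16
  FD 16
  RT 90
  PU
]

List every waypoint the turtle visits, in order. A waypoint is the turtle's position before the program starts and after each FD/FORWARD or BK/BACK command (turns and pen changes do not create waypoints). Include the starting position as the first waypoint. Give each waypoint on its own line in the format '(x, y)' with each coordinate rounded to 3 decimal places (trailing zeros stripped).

Executing turtle program step by step:
Start: pos=(5,-2), heading=90, pen down
REPEAT 5 [
  -- iteration 1/5 --
  FD 16: (5,-2) -> (5,14) [heading=90, draw]
  FD 16: (5,14) -> (5,30) [heading=90, draw]
  RT 90: heading 90 -> 0
  PU: pen up
  -- iteration 2/5 --
  FD 16: (5,30) -> (21,30) [heading=0, move]
  FD 16: (21,30) -> (37,30) [heading=0, move]
  RT 90: heading 0 -> 270
  PU: pen up
  -- iteration 3/5 --
  FD 16: (37,30) -> (37,14) [heading=270, move]
  FD 16: (37,14) -> (37,-2) [heading=270, move]
  RT 90: heading 270 -> 180
  PU: pen up
  -- iteration 4/5 --
  FD 16: (37,-2) -> (21,-2) [heading=180, move]
  FD 16: (21,-2) -> (5,-2) [heading=180, move]
  RT 90: heading 180 -> 90
  PU: pen up
  -- iteration 5/5 --
  FD 16: (5,-2) -> (5,14) [heading=90, move]
  FD 16: (5,14) -> (5,30) [heading=90, move]
  RT 90: heading 90 -> 0
  PU: pen up
]
Final: pos=(5,30), heading=0, 2 segment(s) drawn
Waypoints (11 total):
(5, -2)
(5, 14)
(5, 30)
(21, 30)
(37, 30)
(37, 14)
(37, -2)
(21, -2)
(5, -2)
(5, 14)
(5, 30)

Answer: (5, -2)
(5, 14)
(5, 30)
(21, 30)
(37, 30)
(37, 14)
(37, -2)
(21, -2)
(5, -2)
(5, 14)
(5, 30)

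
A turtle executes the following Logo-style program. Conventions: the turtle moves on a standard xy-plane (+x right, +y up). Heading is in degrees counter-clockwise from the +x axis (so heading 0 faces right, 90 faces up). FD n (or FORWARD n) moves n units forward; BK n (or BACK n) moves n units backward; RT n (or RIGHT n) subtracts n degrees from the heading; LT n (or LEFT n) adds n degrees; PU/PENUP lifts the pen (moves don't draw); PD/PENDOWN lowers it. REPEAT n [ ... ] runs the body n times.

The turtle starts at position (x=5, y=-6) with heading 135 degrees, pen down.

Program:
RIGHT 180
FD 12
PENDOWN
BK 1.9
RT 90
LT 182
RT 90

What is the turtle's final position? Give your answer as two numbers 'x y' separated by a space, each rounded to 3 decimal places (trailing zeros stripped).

Executing turtle program step by step:
Start: pos=(5,-6), heading=135, pen down
RT 180: heading 135 -> 315
FD 12: (5,-6) -> (13.485,-14.485) [heading=315, draw]
PD: pen down
BK 1.9: (13.485,-14.485) -> (12.142,-13.142) [heading=315, draw]
RT 90: heading 315 -> 225
LT 182: heading 225 -> 47
RT 90: heading 47 -> 317
Final: pos=(12.142,-13.142), heading=317, 2 segment(s) drawn

Answer: 12.142 -13.142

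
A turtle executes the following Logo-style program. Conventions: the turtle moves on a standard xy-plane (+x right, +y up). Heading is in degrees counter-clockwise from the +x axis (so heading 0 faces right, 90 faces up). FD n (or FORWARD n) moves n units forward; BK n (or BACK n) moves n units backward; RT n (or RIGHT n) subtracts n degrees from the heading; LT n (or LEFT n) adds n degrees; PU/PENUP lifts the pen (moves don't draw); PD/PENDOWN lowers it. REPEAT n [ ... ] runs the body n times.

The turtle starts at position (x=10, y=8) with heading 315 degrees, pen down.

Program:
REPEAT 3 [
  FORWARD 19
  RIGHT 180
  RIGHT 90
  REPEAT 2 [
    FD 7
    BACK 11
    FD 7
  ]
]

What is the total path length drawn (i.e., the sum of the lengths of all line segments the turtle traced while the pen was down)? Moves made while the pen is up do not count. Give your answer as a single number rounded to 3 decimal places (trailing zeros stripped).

Executing turtle program step by step:
Start: pos=(10,8), heading=315, pen down
REPEAT 3 [
  -- iteration 1/3 --
  FD 19: (10,8) -> (23.435,-5.435) [heading=315, draw]
  RT 180: heading 315 -> 135
  RT 90: heading 135 -> 45
  REPEAT 2 [
    -- iteration 1/2 --
    FD 7: (23.435,-5.435) -> (28.385,-0.485) [heading=45, draw]
    BK 11: (28.385,-0.485) -> (20.607,-8.263) [heading=45, draw]
    FD 7: (20.607,-8.263) -> (25.556,-3.314) [heading=45, draw]
    -- iteration 2/2 --
    FD 7: (25.556,-3.314) -> (30.506,1.636) [heading=45, draw]
    BK 11: (30.506,1.636) -> (22.728,-6.142) [heading=45, draw]
    FD 7: (22.728,-6.142) -> (27.678,-1.192) [heading=45, draw]
  ]
  -- iteration 2/3 --
  FD 19: (27.678,-1.192) -> (41.113,12.243) [heading=45, draw]
  RT 180: heading 45 -> 225
  RT 90: heading 225 -> 135
  REPEAT 2 [
    -- iteration 1/2 --
    FD 7: (41.113,12.243) -> (36.163,17.192) [heading=135, draw]
    BK 11: (36.163,17.192) -> (43.941,9.414) [heading=135, draw]
    FD 7: (43.941,9.414) -> (38.991,14.364) [heading=135, draw]
    -- iteration 2/2 --
    FD 7: (38.991,14.364) -> (34.042,19.314) [heading=135, draw]
    BK 11: (34.042,19.314) -> (41.82,11.536) [heading=135, draw]
    FD 7: (41.82,11.536) -> (36.87,16.485) [heading=135, draw]
  ]
  -- iteration 3/3 --
  FD 19: (36.87,16.485) -> (23.435,29.92) [heading=135, draw]
  RT 180: heading 135 -> 315
  RT 90: heading 315 -> 225
  REPEAT 2 [
    -- iteration 1/2 --
    FD 7: (23.435,29.92) -> (18.485,24.971) [heading=225, draw]
    BK 11: (18.485,24.971) -> (26.263,32.749) [heading=225, draw]
    FD 7: (26.263,32.749) -> (21.314,27.799) [heading=225, draw]
    -- iteration 2/2 --
    FD 7: (21.314,27.799) -> (16.364,22.849) [heading=225, draw]
    BK 11: (16.364,22.849) -> (24.142,30.627) [heading=225, draw]
    FD 7: (24.142,30.627) -> (19.192,25.678) [heading=225, draw]
  ]
]
Final: pos=(19.192,25.678), heading=225, 21 segment(s) drawn

Segment lengths:
  seg 1: (10,8) -> (23.435,-5.435), length = 19
  seg 2: (23.435,-5.435) -> (28.385,-0.485), length = 7
  seg 3: (28.385,-0.485) -> (20.607,-8.263), length = 11
  seg 4: (20.607,-8.263) -> (25.556,-3.314), length = 7
  seg 5: (25.556,-3.314) -> (30.506,1.636), length = 7
  seg 6: (30.506,1.636) -> (22.728,-6.142), length = 11
  seg 7: (22.728,-6.142) -> (27.678,-1.192), length = 7
  seg 8: (27.678,-1.192) -> (41.113,12.243), length = 19
  seg 9: (41.113,12.243) -> (36.163,17.192), length = 7
  seg 10: (36.163,17.192) -> (43.941,9.414), length = 11
  seg 11: (43.941,9.414) -> (38.991,14.364), length = 7
  seg 12: (38.991,14.364) -> (34.042,19.314), length = 7
  seg 13: (34.042,19.314) -> (41.82,11.536), length = 11
  seg 14: (41.82,11.536) -> (36.87,16.485), length = 7
  seg 15: (36.87,16.485) -> (23.435,29.92), length = 19
  seg 16: (23.435,29.92) -> (18.485,24.971), length = 7
  seg 17: (18.485,24.971) -> (26.263,32.749), length = 11
  seg 18: (26.263,32.749) -> (21.314,27.799), length = 7
  seg 19: (21.314,27.799) -> (16.364,22.849), length = 7
  seg 20: (16.364,22.849) -> (24.142,30.627), length = 11
  seg 21: (24.142,30.627) -> (19.192,25.678), length = 7
Total = 207

Answer: 207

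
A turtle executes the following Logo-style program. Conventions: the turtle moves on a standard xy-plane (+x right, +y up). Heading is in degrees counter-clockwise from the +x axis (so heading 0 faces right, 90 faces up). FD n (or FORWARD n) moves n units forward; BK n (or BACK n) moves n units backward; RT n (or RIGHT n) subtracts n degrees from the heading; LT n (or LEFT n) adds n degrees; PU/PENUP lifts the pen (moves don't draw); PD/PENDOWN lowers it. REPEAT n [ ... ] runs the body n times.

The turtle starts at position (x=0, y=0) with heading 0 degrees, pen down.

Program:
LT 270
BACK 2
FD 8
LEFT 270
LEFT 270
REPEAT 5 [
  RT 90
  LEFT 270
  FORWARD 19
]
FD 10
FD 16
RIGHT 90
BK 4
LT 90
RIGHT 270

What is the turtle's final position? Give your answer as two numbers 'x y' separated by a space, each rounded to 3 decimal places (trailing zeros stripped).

Answer: 4 -51

Derivation:
Executing turtle program step by step:
Start: pos=(0,0), heading=0, pen down
LT 270: heading 0 -> 270
BK 2: (0,0) -> (0,2) [heading=270, draw]
FD 8: (0,2) -> (0,-6) [heading=270, draw]
LT 270: heading 270 -> 180
LT 270: heading 180 -> 90
REPEAT 5 [
  -- iteration 1/5 --
  RT 90: heading 90 -> 0
  LT 270: heading 0 -> 270
  FD 19: (0,-6) -> (0,-25) [heading=270, draw]
  -- iteration 2/5 --
  RT 90: heading 270 -> 180
  LT 270: heading 180 -> 90
  FD 19: (0,-25) -> (0,-6) [heading=90, draw]
  -- iteration 3/5 --
  RT 90: heading 90 -> 0
  LT 270: heading 0 -> 270
  FD 19: (0,-6) -> (0,-25) [heading=270, draw]
  -- iteration 4/5 --
  RT 90: heading 270 -> 180
  LT 270: heading 180 -> 90
  FD 19: (0,-25) -> (0,-6) [heading=90, draw]
  -- iteration 5/5 --
  RT 90: heading 90 -> 0
  LT 270: heading 0 -> 270
  FD 19: (0,-6) -> (0,-25) [heading=270, draw]
]
FD 10: (0,-25) -> (0,-35) [heading=270, draw]
FD 16: (0,-35) -> (0,-51) [heading=270, draw]
RT 90: heading 270 -> 180
BK 4: (0,-51) -> (4,-51) [heading=180, draw]
LT 90: heading 180 -> 270
RT 270: heading 270 -> 0
Final: pos=(4,-51), heading=0, 10 segment(s) drawn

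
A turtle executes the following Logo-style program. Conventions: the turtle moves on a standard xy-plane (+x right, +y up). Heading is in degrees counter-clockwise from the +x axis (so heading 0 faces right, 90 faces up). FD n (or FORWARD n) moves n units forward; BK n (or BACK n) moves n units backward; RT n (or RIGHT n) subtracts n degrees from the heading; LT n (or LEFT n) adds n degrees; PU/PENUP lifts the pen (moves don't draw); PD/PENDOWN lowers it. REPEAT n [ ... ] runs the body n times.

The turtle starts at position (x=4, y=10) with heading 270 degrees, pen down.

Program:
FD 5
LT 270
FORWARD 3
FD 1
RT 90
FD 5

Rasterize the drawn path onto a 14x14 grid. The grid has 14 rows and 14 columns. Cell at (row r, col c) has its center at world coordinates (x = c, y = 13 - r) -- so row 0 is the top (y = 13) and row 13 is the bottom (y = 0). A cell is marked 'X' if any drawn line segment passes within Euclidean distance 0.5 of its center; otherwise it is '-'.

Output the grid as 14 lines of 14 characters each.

Segment 0: (4,10) -> (4,5)
Segment 1: (4,5) -> (1,5)
Segment 2: (1,5) -> (-0,5)
Segment 3: (-0,5) -> (0,10)

Answer: --------------
--------------
--------------
X---X---------
X---X---------
X---X---------
X---X---------
X---X---------
XXXXX---------
--------------
--------------
--------------
--------------
--------------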